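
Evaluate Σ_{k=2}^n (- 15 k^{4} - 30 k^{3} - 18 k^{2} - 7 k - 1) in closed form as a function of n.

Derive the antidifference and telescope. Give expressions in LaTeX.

S(n) = - 3 n^{5} - 15 n^{4} - 26 n^{3} - 20 n^{2} - 7 n + 71

t_(k+1)/t_k = (15*k**4 + 90*k**3 + 198*k**2 + 193*k + 71)/(15*k**4 + 30*k**3 + 18*k**2 + 7*k + 1).
Factor: A=1; B=1; C=k**4 + 2*k**3 + 6*k**2/5 + 7*k/15 + 1/15.
Key eq: (1)·f(k+1) = (1)·f(k) + (k**4 + 2*k**3 + 6*k**2/5 + 7*k/15 + 1/15).
Bound: deg f ≤ 5.
Solving with deg f ≤ 5: f(k) = k**2*(3*k**3 - 4*k + 2)/15.
Get s_k = R·t_k = k**2*(-3*k**3 + 4*k - 2) with R(k) = B(k−1)f(k)/C(k) = k**2*(3*k**3 - 4*k + 2)/(15*k**4 + 30*k**3 + 18*k**2 + 7*k + 1).
Check: Δs_k = -15*k**4 - 30*k**3 - 18*k**2 - 7*k - 1. ✓
Telescope: S(n) = s_(n+1) − s_(2) = -3*n**5 - 15*n**4 - 26*n**3 - 20*n**2 - 7*n - 1 − (-72) = -3*n**5 - 15*n**4 - 26*n**3 - 20*n**2 - 7*n + 71.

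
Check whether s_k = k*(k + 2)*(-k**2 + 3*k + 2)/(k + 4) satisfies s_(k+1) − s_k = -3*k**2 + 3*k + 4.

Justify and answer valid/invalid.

s_(k+1) = (k + 1)*(k + 3)*(3*k - (k + 1)**2 + 5)/(k + 5)
s_(k+1) − s_k = (-3*k**4 - 20*k**3 - 5*k**2 + 68*k + 48)/(k**2 + 9*k + 20)
(s_(k+1) − s_k) − t_k = 4*(k**3 + 6*k**2 - 7*k - 8)/(k**2 + 9*k + 20)

Invalid: residual 4*(k**3 + 6*k**2 - 7*k - 8)/(k**2 + 9*k + 20) ≠ 0.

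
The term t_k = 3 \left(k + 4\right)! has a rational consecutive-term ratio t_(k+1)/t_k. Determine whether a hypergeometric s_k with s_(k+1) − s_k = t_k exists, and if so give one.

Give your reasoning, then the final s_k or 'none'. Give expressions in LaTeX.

no hypergeometric antidifference exists

Ratio r(k) = k + 5.
Gosper form: A/B · C(k+1)/C(k) with A=k + 5, B=1, C=1.
Need (k + 5)·f(k+1) − (1)·f(k) = 1.
Degrees (1,0,0) ⇒ d ≤ -1.
Bound -1 < 0, so the key equation has no polynomial solution.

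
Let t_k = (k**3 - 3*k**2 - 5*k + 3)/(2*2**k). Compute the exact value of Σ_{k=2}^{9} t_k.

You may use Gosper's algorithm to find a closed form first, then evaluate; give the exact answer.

Σ = 277/512

r(k) = (k**3 - 8*k - 4)/(2*(k**3 - 3*k**2 - 5*k + 3)) after simplifying.
A = 1/2, B = 1, C = k**3 - 3*k**2 - 5*k + 3.
Key eq: (1/2)·f(k+1) = (1)·f(k) + (k**3 - 3*k**2 - 5*k + 3).
From deg A=0, deg B=0, deg C=3: d=3.
A polynomial solution: f(k) = -2*(k**3 - 2*k + 2).
Get s_k = R·t_k = (-k**3 + 2*k - 2)/2**k with R(k) = B(k−1)f(k)/C(k) = -2*(k**3 - 2*k + 2)/(k**3 - 3*k**2 - 5*k + 3).
Δs = (k**3 - 3*k**2 - 5*k + 3)/(2*2**k), as required.
Σ_(k=2)^(9) t_k = s_(10) − s_(2) = -491/512 − (-3/2) = 277/512.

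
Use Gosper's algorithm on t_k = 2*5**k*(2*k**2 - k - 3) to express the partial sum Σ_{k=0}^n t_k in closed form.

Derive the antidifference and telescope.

S(n) = 5**(n + 1)*n**2 - 5**(n + 1)*n - 5**(n + 1) - 1

The ratio is 5*(2*k**2 + 3*k - 2)/(2*k**2 - k - 3).
Factor: A=5; B=1; C=k**2 - k/2 - 3/2.
Solve (5)·f(k+1) − (1)·f(k) = k**2 - k/2 - 3/2.
From deg A=0, deg B=0, deg C=2: d=2.
Coefficient equations give f(k) = (k**2 - 3*k + 1)/4.
Get s_k = R·t_k = 5**k*(k**2 - 3*k + 1) with R(k) = B(k−1)f(k)/C(k) = (k**2 - 3*k + 1)/(2*(k + 1)*(2*k - 3)).
Check: Δs_k = 2*5**k*(2*k**2 - k - 3). ✓
Telescope: S(n) = s_(n+1) − s_(0) = 5**(n + 1)*(n**2 - n - 1) − (1) = 5**(n + 1)*n**2 - 5**(n + 1)*n - 5**(n + 1) - 1.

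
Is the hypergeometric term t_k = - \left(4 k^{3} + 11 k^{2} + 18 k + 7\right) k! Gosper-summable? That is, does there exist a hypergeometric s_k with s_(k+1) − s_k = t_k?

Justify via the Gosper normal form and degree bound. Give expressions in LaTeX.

Yes. s_k = - \left(4 k^{2} + 3 k + 3\right) k!.

The ratio is (4*k**4 + 27*k**3 + 75*k**2 + 92*k + 40)/(4*k**3 + 11*k**2 + 18*k + 7).
Normal form (A,B,C) = (k + 1, 1, k**3 + 11*k**2/4 + 9*k/2 + 7/4).
Solve (k + 1)·f(k+1) − (1)·f(k) = k**3 + 11*k**2/4 + 9*k/2 + 7/4.
Degrees (1,0,3) ⇒ d ≤ 2.
Solving with deg f ≤ 2: f(k) = (4*k**2 + 3*k + 3)/4.
Then R = B(k−1)f/C = (4*k**2 + 3*k + 3)/(4*k**3 + 11*k**2 + 18*k + 7), so s_k = R(k)·t_k = -(4*k**2 + 3*k + 3)*factorial(k).
Check: Δs_k = -(4*k**3 + 11*k**2 + 18*k + 7)*factorial(k). ✓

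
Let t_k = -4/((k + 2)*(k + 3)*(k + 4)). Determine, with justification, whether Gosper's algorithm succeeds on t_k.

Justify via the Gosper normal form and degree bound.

Yes. s_k = k*(-k - 5)/(3*(k + 2)*(k + 3)).

Step 1: r(k) = (k + 2)/(k + 5).
Normal form (A,B,C) = (k + 2, k + 5, 1).
Set up (k + 2)·f(k+1) − (k + 4)·f(k) − (1) = 0.
Bound: deg f ≤ 2.
Solve for f: f(k) = k*(k + 5)/12 (degree 2 ≤ 2).
So s_k = (B(k−1)f/C)·t_k = (k*(k + 4)*(k + 5)/12)·t_k = k*(-k - 5)/(3*(k + 2)*(k + 3)).
Check: Δs_k = -4/(k**3 + 9*k**2 + 26*k + 24). ✓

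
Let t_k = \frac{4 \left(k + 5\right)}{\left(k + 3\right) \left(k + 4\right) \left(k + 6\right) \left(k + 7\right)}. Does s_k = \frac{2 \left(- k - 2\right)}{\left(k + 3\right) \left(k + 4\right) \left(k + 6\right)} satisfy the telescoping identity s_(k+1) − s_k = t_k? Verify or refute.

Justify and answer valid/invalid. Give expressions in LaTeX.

s_(k+1) = 2*(-k - 3)/((k + 4)*(k + 5)*(k + 7))
s_(k+1) − s_k = 4*(k**2 + 7*k + 8)/(k**5 + 25*k**4 + 245*k**3 + 1175*k**2 + 2754*k + 2520)
(s_(k+1) − s_k) − t_k = 4*(-3*k - 17)/(k**5 + 25*k**4 + 245*k**3 + 1175*k**2 + 2754*k + 2520)

Invalid: residual \frac{4 \left(- 3 k - 17\right)}{k^{5} + 25 k^{4} + 245 k^{3} + 1175 k^{2} + 2754 k + 2520} ≠ 0.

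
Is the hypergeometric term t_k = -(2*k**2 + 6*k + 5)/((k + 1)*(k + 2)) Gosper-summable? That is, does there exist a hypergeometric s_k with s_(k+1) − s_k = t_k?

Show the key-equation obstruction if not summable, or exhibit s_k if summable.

Yes. s_k = k*(-2*k - 3)/(k + 1).

The ratio is (k + 1)*(6*k + 2*(k + 1)**2 + 11)/((k + 3)*(2*k**2 + 6*k + 5)).
A = k + 1, B = k + 3, C = k**2 + 3*k + 5/2.
Solve (k + 1)·f(k+1) − (k + 2)·f(k) = k**2 + 3*k + 5/2.
From deg A=1, deg B=1, deg C=2: d=2.
Match coefficients ⇒ f(k) = k*(2*k + 3)/2.
R(k) = B(k−1)·f(k)/C(k) = k*(k + 2)*(2*k + 3)/(2*k**2 + 6*k + 5); s_k = R·t_k = k*(-2*k - 3)/(k + 1).
s_(k+1) − s_k = (-2*k**2 - 6*k - 5)/(k**2 + 3*k + 2) = t_k.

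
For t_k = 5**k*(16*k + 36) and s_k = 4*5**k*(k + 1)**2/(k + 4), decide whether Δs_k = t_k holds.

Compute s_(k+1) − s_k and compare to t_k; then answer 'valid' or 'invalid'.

s_(k+1) = 20*5**k*(k + 2)**2/(k + 5)
s_(k+1) − s_k = 5**k*(16*k**3 + 132*k**2 + 356*k + 300)/(k**2 + 9*k + 20)
(s_(k+1) − s_k) − t_k = 5**k*(-48*k**2 - 288*k - 420)/(k**2 + 9*k + 20)

Invalid: residual 5**k*(-48*k**2 - 288*k - 420)/(k**2 + 9*k + 20) ≠ 0.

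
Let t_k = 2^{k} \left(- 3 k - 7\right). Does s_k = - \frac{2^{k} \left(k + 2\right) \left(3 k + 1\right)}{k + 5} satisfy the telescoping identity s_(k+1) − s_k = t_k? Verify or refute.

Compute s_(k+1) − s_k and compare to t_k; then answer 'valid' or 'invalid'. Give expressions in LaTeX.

Invalid: residual \frac{2^{k} \left(9 k^{2} + 57 k + 102\right)}{k^{2} + 11 k + 30} ≠ 0.

s_(k+1) = -2**(k + 1)*(k + 3)*(3*k + 4)/(k + 6)
s_(k+1) − s_k = 2**k*(-3*k**3 - 31*k**2 - 110*k - 108)/(k**2 + 11*k + 30)
(s_(k+1) − s_k) − t_k = 2**k*(9*k**2 + 57*k + 102)/(k**2 + 11*k + 30)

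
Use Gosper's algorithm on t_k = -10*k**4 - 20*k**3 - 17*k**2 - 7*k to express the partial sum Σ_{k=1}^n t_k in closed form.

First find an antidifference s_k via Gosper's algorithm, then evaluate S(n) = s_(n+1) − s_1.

S(n) = n*(-2*n**4 - 10*n**3 - 19*n**2 - 17*n - 6)

The ratio is (10*k**3 + 50*k**2 + 87*k + 54)/(k*(10*k**2 + 10*k + 7)).
Take A(k)=1, B(k)=1, C(k)=k**4 + 2*k**3 + 17*k**2/10 + 7*k/10.
f must satisfy (1)·f(k+1) − (1)·f(k) = k**4 + 2*k**3 + 17*k**2/10 + 7*k/10.
Bound: deg f ≤ 5.
Coefficient equations give f(k) = k*(k - 1)*(k + 1)*(2*k**2 + 1)/10.
R(k) = B(k−1)·f(k)/C(k) = (k - 1)*(2*k**2 + 1)/(10*k**2 + 10*k + 7); s_k = R·t_k = -2*k**5 + k**3 + k.
s_(k+1) − s_k = k*(-10*k**3 - 20*k**2 - 17*k - 7) = t_k.
Evaluate: s_(n+1) = n*(-2*n**4 - 10*n**3 - 19*n**2 - 17*n - 6); subtract s_(1) = 0 ⇒ S(n) = n*(-2*n**4 - 10*n**3 - 19*n**2 - 17*n - 6).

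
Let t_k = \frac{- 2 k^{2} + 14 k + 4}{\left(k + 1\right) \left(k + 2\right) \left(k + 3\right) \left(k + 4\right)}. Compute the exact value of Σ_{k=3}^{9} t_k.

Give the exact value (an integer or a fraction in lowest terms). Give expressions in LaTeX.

Σ = 42/715

The ratio is (k + 1)*(7*k - (k + 1)**2 + 9)/((k + 5)*(-k**2 + 7*k + 2)).
Take A(k)=k + 1, B(k)=k + 5, C(k)=k**2 - 7*k - 2.
Need (k + 1)·f(k+1) − (k + 4)·f(k) = k**2 - 7*k - 2.
d = 3 from the (1,1,2) case.
Match coefficients ⇒ f(k) = -k*(k**2 + 12*k - 1)/6.
Get s_k = R·t_k = k*(k**2 + 12*k - 1)/(3*(k + 1)*(k + 2)*(k + 3)) with R(k) = B(k−1)f(k)/C(k) = -k*(k + 4)*(k**2 + 12*k - 1)/(6*(k**2 - 7*k - 2)).
Verify: 2*(-k**2 + 7*k + 2)/(k**4 + 10*k**3 + 35*k**2 + 50*k + 24) matches t_k.
Telescoping: Σ = s_(10) − s_(3) = 365/858 − (11/30) = 42/715.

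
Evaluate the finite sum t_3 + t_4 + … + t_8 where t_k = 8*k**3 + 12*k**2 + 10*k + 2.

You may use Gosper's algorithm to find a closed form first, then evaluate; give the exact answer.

Ratio r(k) = (4*k**3 + 18*k**2 + 29*k + 16)/(4*k**3 + 6*k**2 + 5*k + 1).
So A=1 and B=1, with C=k**3 + 3*k**2/2 + 5*k/4 + 1/4.
Solve (1)·f(k+1) − (1)·f(k) = k**3 + 3*k**2/2 + 5*k/4 + 1/4.
From deg A=0, deg B=0, deg C=3: d=4.
Coefficient equations give f(k) = k*(2*k**3 + k - 1)/8.
Get s_k = R·t_k = k*(2*k**3 + k - 1) with R(k) = B(k−1)f(k)/C(k) = k*(2*k**3 + k - 1)/(2*(4*k**3 + 6*k**2 + 5*k + 1)).
Verify: 8*k**3 + 12*k**2 + 10*k + 2 matches t_k.
Telescoping: Σ = s_(9) − s_(3) = 13194 − (168) = 13026.

Σ = 13026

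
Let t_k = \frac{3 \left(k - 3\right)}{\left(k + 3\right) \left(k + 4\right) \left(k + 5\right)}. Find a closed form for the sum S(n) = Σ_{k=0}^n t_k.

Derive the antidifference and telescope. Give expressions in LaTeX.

r(k) = (k - 2)*(k + 3)/((k - 3)*(k + 6)) after simplifying.
Gosper form: A/B · C(k+1)/C(k) with A=k + 3, B=k + 6, C=k - 3.
Solve (k + 3)·f(k+1) − (k + 5)·f(k) = k - 3.
Bound: deg f ≤ 2.
Coefficient equations give f(k) = -k.
Certificate R = B(k−1)f/C = -k*(k + 5)/(k - 3) gives s_k = -3*k/((k + 3)*(k + 4)).
Check: Δs_k = 3*(k - 3)/(k**3 + 12*k**2 + 47*k + 60). ✓
s_(n+1) = 3*(-n - 1)/(n**2 + 9*n + 20) and s_(0) = 0, so S(n) = 3*(-n - 1)/(n**2 + 9*n + 20).

S(n) = \frac{3 \left(- n - 1\right)}{n^{2} + 9 n + 20}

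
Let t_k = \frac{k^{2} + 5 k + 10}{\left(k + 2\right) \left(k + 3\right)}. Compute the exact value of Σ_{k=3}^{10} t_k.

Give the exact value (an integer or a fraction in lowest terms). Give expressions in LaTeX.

Ratio r(k) = (k + 2)*(5*k + (k + 1)**2 + 15)/((k + 4)*(k**2 + 5*k + 10)).
Take A(k)=k + 2, B(k)=k + 4, C(k)=k**2 + 5*k + 10.
Key eq: (k + 2)·f(k+1) = (k + 3)·f(k) + (k**2 + 5*k + 10).
From deg A=1, deg B=1, deg C=2: d=2.
Match coefficients ⇒ f(k) = k*(k + 4).
Get s_k = R·t_k = k*(k + 4)/(k + 2) with R(k) = B(k−1)f(k)/C(k) = k*(k + 3)*(k + 4)/(k**2 + 5*k + 10).
Check: Δs_k = (k**2 + 5*k + 10)/(k**2 + 5*k + 6). ✓
Evaluate s at k=11 and k=3: 165/13 and 21/5; difference 552/65.

Σ = 552/65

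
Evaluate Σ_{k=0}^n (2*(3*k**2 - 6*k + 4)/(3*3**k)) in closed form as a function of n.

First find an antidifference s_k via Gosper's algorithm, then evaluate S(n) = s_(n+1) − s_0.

S(n) = (12*3**n - 3*n**2 - 3*n - 4)/(3*3**n)

The ratio is (3*k**2 + 1)/(3*(3*k**2 - 6*k + 4)).
So A=1/3 and B=1, with C=k**2 - 2*k + 4/3.
f must satisfy (1/3)·f(k+1) − (1)·f(k) = k**2 - 2*k + 4/3.
deg f ≤ 2 (via 0,0,2).
A polynomial solution: f(k) = -(3*k**2 - 3*k + 4)/2.
Certificate R = B(k−1)f/C = -3*(3*k**2 - 3*k + 4)/(2*(3*k**2 - 6*k + 4)) gives s_k = (-3*k**2 + 3*k - 4)/3**k.
Verify: 2*(3*k**2 - 6*k + 4)/(3*3**k) matches t_k.
Evaluate: s_(n+1) = 3**(-n - 1)*(-3*n**2 - 3*n - 4); subtract s_(0) = -4 ⇒ S(n) = (12*3**n - 3*n**2 - 3*n - 4)/(3*3**n).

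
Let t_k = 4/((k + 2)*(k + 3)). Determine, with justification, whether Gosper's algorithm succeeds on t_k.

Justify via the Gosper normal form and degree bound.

Yes. s_k = 2*k/(k + 2).

The ratio is (k + 2)/(k + 4).
Take A(k)=k + 2, B(k)=k + 4, C(k)=1.
Need (k + 2)·f(k+1) − (k + 3)·f(k) = 1.
Degrees (1,1,0) ⇒ d ≤ 1.
Solve for f: f(k) = k/2 (degree 1 ≤ 1).
So s_k = (B(k−1)f/C)·t_k = (k*(k + 3)/2)·t_k = 2*k/(k + 2).
Check: Δs_k = 4/(k**2 + 5*k + 6). ✓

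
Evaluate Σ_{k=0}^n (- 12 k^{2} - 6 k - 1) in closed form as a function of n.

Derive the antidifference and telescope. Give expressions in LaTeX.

r(k) = (12*k**2 + 30*k + 19)/(12*k**2 + 6*k + 1) after simplifying.
A = 1, B = 1, C = k**2 + k/2 + 1/12.
Need (1)·f(k+1) − (1)·f(k) = k**2 + k/2 + 1/12.
deg f ≤ 3 (via 0,0,2).
A polynomial solution: f(k) = k**2*(4*k - 3)/12.
R(k) = B(k−1)·f(k)/C(k) = k**2*(4*k - 3)/(12*k**2 + 6*k + 1); s_k = R·t_k = k**2*(3 - 4*k).
Verify: -12*k**2 - 6*k - 1 matches t_k.
Telescope: S(n) = s_(n+1) − s_(0) = -4*n**3 - 9*n**2 - 6*n - 1 − (0) = -4*n**3 - 9*n**2 - 6*n - 1.

S(n) = - 4 n^{3} - 9 n^{2} - 6 n - 1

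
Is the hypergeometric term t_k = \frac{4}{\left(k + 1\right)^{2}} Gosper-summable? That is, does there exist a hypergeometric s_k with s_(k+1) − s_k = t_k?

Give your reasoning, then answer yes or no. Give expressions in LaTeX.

Compute t_(k+1)/t_k: get (k + 1)**2/(k + 2)**2.
Take A(k)=k**2 + 2*k + 1, B(k)=k**2 + 4*k + 4, C(k)=1.
Key eq: (k**2 + 2*k + 1)·f(k+1) = (k**2 + 2*k + 1)·f(k) + (1).
deg f ≤ 0 (via 2,2,0).
Generic f = c0 gives residual -1; -1 = 0 cannot hold, so t_k is not Gosper-summable.

No — the linear system for f has no solution.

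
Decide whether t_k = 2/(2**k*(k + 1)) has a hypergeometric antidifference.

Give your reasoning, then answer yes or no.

No — key equation has no polynomial f.

Step 1: r(k) = (k + 1)/(2*(k + 2)).
Take A(k)=k/2 + 1/2, B(k)=k + 2, C(k)=1.
Key eq: (k/2 + 1/2)·f(k+1) = (k + 1)·f(k) + (1).
d = -1 from the (1,1,0) case.
Negative degree bound (-1): no f exists, t_k not Gosper-summable.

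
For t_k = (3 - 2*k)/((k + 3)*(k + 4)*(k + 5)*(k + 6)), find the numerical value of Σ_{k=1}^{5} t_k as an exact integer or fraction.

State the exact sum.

Σ = -1/440

Step 1: r(k) = (k + 3)*(2*k - 1)/((k + 7)*(2*k - 3)).
So A=k + 3 and B=k + 7, with C=k - 3/2.
Solve (k + 3)·f(k+1) − (k + 6)·f(k) = k - 3/2.
Degrees (1,1,1) ⇒ d ≤ 3.
Coefficient equations give f(k) = -k/2.
R(k) = B(k−1)·f(k)/C(k) = -k*(k + 6)/(2*k - 3); s_k = R·t_k = k/((k + 3)*(k + 4)*(k + 5)).
s_(k+1) − s_k = (3 - 2*k)/(k**4 + 18*k**3 + 119*k**2 + 342*k + 360) = t_k.
Σ_(k=1)^(5) t_k = s_(6) − s_(1) = 1/165 − (1/120) = -1/440.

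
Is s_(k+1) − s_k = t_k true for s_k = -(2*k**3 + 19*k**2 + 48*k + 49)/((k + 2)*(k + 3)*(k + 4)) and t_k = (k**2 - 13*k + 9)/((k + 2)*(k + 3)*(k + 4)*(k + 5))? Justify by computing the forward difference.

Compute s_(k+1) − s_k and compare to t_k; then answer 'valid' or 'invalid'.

s_(k+1) = (-48*k - 2*(k + 1)**3 - 19*(k + 1)**2 - 97)/((k + 3)*(k + 4)*(k + 5))
s_(k+1) − s_k = (k**2 - 13*k + 9)/(k**4 + 14*k**3 + 71*k**2 + 154*k + 120)
(s_(k+1) − s_k) − t_k = 0

Valid: the claim telescopes to t_k.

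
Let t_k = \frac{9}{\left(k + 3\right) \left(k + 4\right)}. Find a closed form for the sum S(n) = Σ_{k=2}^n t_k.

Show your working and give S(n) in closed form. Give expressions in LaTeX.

S(n) = \frac{9 \left(n - 1\right)}{5 \left(n + 4\right)}

Ratio r(k) = (k + 3)/(k + 5).
Take A(k)=k + 3, B(k)=k + 5, C(k)=1.
Solve (k + 3)·f(k+1) − (k + 4)·f(k) = 1.
Bound: deg f ≤ 1.
Solve for f: f(k) = k/3 (degree 1 ≤ 1).
So s_k = (B(k−1)f/C)·t_k = (k*(k + 4)/3)·t_k = 3*k/(k + 3).
Verify: 9/(k**2 + 7*k + 12) matches t_k.
Telescope: S(n) = s_(n+1) − s_(2) = 3*(n + 1)/(n + 4) − (6/5) = 9*(n - 1)/(5*(n + 4)).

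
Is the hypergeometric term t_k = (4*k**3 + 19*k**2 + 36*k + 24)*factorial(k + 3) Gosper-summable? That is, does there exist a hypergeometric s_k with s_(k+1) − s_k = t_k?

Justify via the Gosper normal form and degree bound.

Yes. s_k = (4*k**2 - k + 4)*factorial(k + 3).

r(k) = (4*k**4 + 47*k**3 + 210*k**2 + 427*k + 332)/(4*k**3 + 19*k**2 + 36*k + 24) after simplifying.
Normal form (A,B,C) = (k + 4, 1, k**3 + 19*k**2/4 + 9*k + 6).
Solve (k + 4)·f(k+1) − (1)·f(k) = k**3 + 19*k**2/4 + 9*k + 6.
Degrees (1,0,3) ⇒ d ≤ 2.
Coefficient equations give f(k) = (4*k**2 - k + 4)/4.
So s_k = (B(k−1)f/C)·t_k = ((4*k**2 - k + 4)/(4*k**3 + 19*k**2 + 36*k + 24))·t_k = (4*k**2 - k + 4)*factorial(k + 3).
Verify: (4*k**3 + 19*k**2 + 36*k + 24)*factorial(k + 3) matches t_k.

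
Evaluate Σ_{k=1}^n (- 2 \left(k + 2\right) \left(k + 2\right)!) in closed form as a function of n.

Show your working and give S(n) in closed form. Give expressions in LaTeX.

S(n) = 12 - 2 \left(n + 3\right)!

r(k) = (k + 3)**2/(k + 2) after simplifying.
Take A(k)=k + 3, B(k)=1, C(k)=k + 2.
f must satisfy (k + 3)·f(k+1) − (1)·f(k) = k + 2.
d = 0 from the (1,0,1) case.
Solving with deg f ≤ 0: f(k) = 1.
Get s_k = R·t_k = -2*factorial(k + 2) with R(k) = B(k−1)f(k)/C(k) = 1/(k + 2).
Verify: -2*(k + 2)*factorial(k + 2) matches t_k.
Evaluate: s_(n+1) = -2*factorial(n + 3); subtract s_(1) = -12 ⇒ S(n) = 12 - 2*factorial(n + 3).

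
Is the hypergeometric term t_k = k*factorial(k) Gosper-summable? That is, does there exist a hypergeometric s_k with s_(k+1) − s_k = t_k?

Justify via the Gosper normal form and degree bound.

Ratio r(k) = (k + 1)**2/k.
Normal form (A,B,C) = (k + 1, 1, k).
Set up (k + 1)·f(k+1) − (1)·f(k) − (k) = 0.
deg f ≤ 0 (via 1,0,1).
Solving with deg f ≤ 0: f(k) = 1.
Get s_k = R·t_k = factorial(k) with R(k) = B(k−1)f(k)/C(k) = 1/k.
s_(k+1) − s_k = k*factorial(k) = t_k.

Yes. s_k = factorial(k).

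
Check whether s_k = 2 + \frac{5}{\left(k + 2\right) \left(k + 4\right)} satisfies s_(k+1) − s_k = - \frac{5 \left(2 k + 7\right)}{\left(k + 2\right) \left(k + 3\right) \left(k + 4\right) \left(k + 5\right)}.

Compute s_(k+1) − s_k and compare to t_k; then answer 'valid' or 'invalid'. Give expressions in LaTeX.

Valid: the claim telescopes to t_k.

s_(k+1) = 2 + 5/((k + 3)*(k + 5))
s_(k+1) − s_k = 5*(-2*k - 7)/(k**4 + 14*k**3 + 71*k**2 + 154*k + 120)
(s_(k+1) − s_k) − t_k = 0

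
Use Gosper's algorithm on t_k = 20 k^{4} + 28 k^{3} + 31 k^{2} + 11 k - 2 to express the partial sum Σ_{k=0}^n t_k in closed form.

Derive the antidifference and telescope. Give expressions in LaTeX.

r(k) = (20*k**4 + 108*k**3 + 235*k**2 + 237*k + 88)/(20*k**4 + 28*k**3 + 31*k**2 + 11*k - 2) after simplifying.
So A=1 and B=1, with C=k**4 + 7*k**3/5 + 31*k**2/20 + 11*k/20 - 1/10.
Key eq: (1)·f(k+1) = (1)·f(k) + (k**4 + 7*k**3/5 + 31*k**2/20 + 11*k/20 - 1/10).
d = 5 from the (0,0,4) case.
Match coefficients ⇒ f(k) = k*(4*k**4 - 3*k**3 + 3*k**2 - 3*k - 3)/20.
So s_k = (B(k−1)f/C)·t_k = (k*(4*k**4 - 3*k**3 + 3*k**2 - 3*k - 3)/(20*k**4 + 28*k**3 + 31*k**2 + 11*k - 2))·t_k = k*(4*k**4 - 3*k**3 + 3*k**2 - 3*k - 3).
Verify: 20*k**4 + 28*k**3 + 31*k**2 + 11*k - 2 matches t_k.
Evaluate: s_(n+1) = 4*n**5 + 17*n**4 + 31*n**3 + 28*n**2 + 8*n - 2; subtract s_(0) = 0 ⇒ S(n) = 4*n**5 + 17*n**4 + 31*n**3 + 28*n**2 + 8*n - 2.

S(n) = 4 n^{5} + 17 n^{4} + 31 n^{3} + 28 n^{2} + 8 n - 2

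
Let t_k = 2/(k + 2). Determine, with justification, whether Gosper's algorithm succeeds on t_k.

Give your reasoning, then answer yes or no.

No. Not Gosper-summable.

Step 1: r(k) = (k + 2)/(k + 3).
Factor: A=k + 2; B=k + 3; C=1.
Set up (k + 2)·f(k+1) − (k + 2)·f(k) − (1) = 0.
Bound: deg f ≤ 0.
Generic f = c0 gives residual -1; -1 = 0 cannot hold, so t_k is not Gosper-summable.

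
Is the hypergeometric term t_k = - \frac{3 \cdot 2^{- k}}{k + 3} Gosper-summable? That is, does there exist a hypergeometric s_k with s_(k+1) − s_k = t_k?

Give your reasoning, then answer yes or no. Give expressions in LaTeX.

No; the degree bound rules out any f.

Ratio r(k) = (k + 3)/(2*(k + 4)).
So A=k/2 + 3/2 and B=k + 4, with C=1.
Need (k/2 + 3/2)·f(k+1) − (k + 3)·f(k) = 1.
From deg A=1, deg B=1, deg C=0: d=-1.
Bound -1 < 0, so the key equation has no polynomial solution.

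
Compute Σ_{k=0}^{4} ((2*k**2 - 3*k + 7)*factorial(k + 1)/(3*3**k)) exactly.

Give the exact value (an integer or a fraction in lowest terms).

r(k) = (k + 2)*(-3*k + 2*(k + 1)**2 + 4)/(3*(2*k**2 - 3*k + 7)) after simplifying.
Normal form (A,B,C) = (k/3 + 2/3, 1, k**2 - 3*k/2 + 7/2).
f must satisfy (k/3 + 2/3)·f(k+1) − (1)·f(k) = k**2 - 3*k/2 + 7/2.
d = 1 from the (1,0,2) case.
A polynomial solution: f(k) = 3*(2*k - 3)/2.
Then R = B(k−1)f/C = 3*(2*k - 3)/(2*k**2 - 3*k + 7), so s_k = R(k)·t_k = (2*k - 3)*factorial(k + 1)/3**k.
s_(k+1) − s_k = (2*k**2 - 3*k + 7)*factorial(k + 1)/(3*3**k) = t_k.
Σ_(k=0)^(4) t_k = s_(5) − s_(0) = 560/27 − (-3) = 641/27.

Σ = 641/27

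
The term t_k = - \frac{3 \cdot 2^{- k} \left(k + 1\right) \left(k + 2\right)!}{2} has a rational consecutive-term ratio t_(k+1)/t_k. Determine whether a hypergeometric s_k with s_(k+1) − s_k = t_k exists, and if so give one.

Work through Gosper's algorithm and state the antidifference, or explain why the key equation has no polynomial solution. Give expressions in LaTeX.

Compute t_(k+1)/t_k: get (k + 2)*(k + 3)/(2*(k + 1)).
Gosper form: A/B · C(k+1)/C(k) with A=k/2 + 3/2, B=1, C=k + 1.
f must satisfy (k/2 + 3/2)·f(k+1) − (1)·f(k) = k + 1.
Bound: deg f ≤ 0.
A polynomial solution: f(k) = 2.
Get s_k = R·t_k = -3*factorial(k + 2)/2**k with R(k) = B(k−1)f(k)/C(k) = 2/(k + 1).
Check: Δs_k = -3*(k + 1)*factorial(k + 2)/(2*2**k). ✓

s_k = - 3 \cdot 2^{- k} \left(k + 2\right)!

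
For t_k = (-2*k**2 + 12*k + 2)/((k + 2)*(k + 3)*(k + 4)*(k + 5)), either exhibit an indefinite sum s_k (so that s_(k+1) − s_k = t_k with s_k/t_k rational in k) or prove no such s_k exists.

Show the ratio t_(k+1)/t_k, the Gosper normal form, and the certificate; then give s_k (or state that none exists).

Step 1: r(k) = (k**3 - 2*k**2 - 14*k - 12)/(k**3 - 37*k - 6).
So A=k + 2 and B=k + 6, with C=k**2 - 6*k - 1.
Solve (k + 2)·f(k+1) − (k + 5)·f(k) = k**2 - 6*k - 1.
Degrees (1,1,2) ⇒ d ≤ 3.
Match coefficients ⇒ f(k) = -k*(2*k - 1)/2.
Certificate R = B(k−1)f/C = -k*(k + 5)*(2*k - 1)/(2*(k**2 - 6*k - 1)) gives s_k = k*(2*k - 1)/((k + 2)*(k + 3)*(k + 4)).
Check: Δs_k = 2*(-k**2 + 6*k + 1)/(k**4 + 14*k**3 + 71*k**2 + 154*k + 120). ✓

s_k = k*(2*k - 1)/((k + 2)*(k + 3)*(k + 4))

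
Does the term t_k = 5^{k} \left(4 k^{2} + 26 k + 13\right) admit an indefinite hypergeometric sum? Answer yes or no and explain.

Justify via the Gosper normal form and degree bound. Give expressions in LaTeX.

Ratio r(k) = 5*(4*k**2 + 34*k + 43)/(4*k**2 + 26*k + 13).
Factor: A=5; B=1; C=k**2 + 13*k/2 + 13/4.
Need (5)·f(k+1) − (1)·f(k) = k**2 + 13*k/2 + 13/4.
Bound: deg f ≤ 2.
Coefficient equations give f(k) = (k**2 + 4*k - 3)/4.
Then R = B(k−1)f/C = (k**2 + 4*k - 3)/(4*k**2 + 26*k + 13), so s_k = R(k)·t_k = 5**k*(k**2 + 4*k - 3).
Δs = 5**k*(4*k**2 + 26*k + 13), as required.

Yes. s_k = 5^{k} \left(k^{2} + 4 k - 3\right).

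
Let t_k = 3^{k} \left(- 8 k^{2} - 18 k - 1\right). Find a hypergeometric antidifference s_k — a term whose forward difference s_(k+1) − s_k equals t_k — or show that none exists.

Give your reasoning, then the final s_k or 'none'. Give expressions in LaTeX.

r(k) = 3*(8*k**2 + 34*k + 27)/(8*k**2 + 18*k + 1) after simplifying.
Normal form (A,B,C) = (3, 1, k**2 + 9*k/4 + 1/8).
Need (3)·f(k+1) − (1)·f(k) = k**2 + 9*k/4 + 1/8.
Bound: deg f ≤ 2.
Solving with deg f ≤ 2: f(k) = (k - 1)*(4*k + 1)/8.
Certificate R = B(k−1)f/C = (k - 1)*(4*k + 1)/(8*k**2 + 18*k + 1) gives s_k = 3**k*(-4*k**2 + 3*k + 1).
Δs = 3**k*(-8*k**2 - 18*k - 1), as required.

s_k = 3^{k} \left(- 4 k^{2} + 3 k + 1\right)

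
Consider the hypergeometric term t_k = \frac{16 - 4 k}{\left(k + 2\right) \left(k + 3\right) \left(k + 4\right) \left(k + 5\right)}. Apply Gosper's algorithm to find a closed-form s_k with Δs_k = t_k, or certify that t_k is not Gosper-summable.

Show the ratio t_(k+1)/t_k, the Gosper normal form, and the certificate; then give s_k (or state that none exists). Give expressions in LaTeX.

s_k = \frac{k \left(k^{2} + 9 k + 38\right)}{6 \left(k + 2\right) \left(k + 3\right) \left(k + 4\right)}

Ratio r(k) = (k - 3)*(k + 2)/((k - 4)*(k + 6)).
Take A(k)=k + 2, B(k)=k + 6, C(k)=k - 4.
Set up (k + 2)·f(k+1) − (k + 5)·f(k) − (k - 4) = 0.
From deg A=1, deg B=1, deg C=1: d=3.
Solving with deg f ≤ 3: f(k) = -k*(k**2 + 9*k + 38)/24.
So s_k = (B(k−1)f/C)·t_k = (-k*(k + 5)*(k**2 + 9*k + 38)/(24*(k - 4)))·t_k = k*(k**2 + 9*k + 38)/(6*(k + 2)*(k + 3)*(k + 4)).
Δs = 4*(4 - k)/(k**4 + 14*k**3 + 71*k**2 + 154*k + 120), as required.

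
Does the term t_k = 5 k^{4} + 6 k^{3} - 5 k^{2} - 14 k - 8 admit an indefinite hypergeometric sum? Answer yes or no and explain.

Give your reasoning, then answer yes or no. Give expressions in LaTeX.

t_(k+1)/t_k = (5*k**4 + 26*k**3 + 43*k**2 + 14*k - 16)/(5*k**4 + 6*k**3 - 5*k**2 - 14*k - 8).
Gosper form: A/B · C(k+1)/C(k) with A=1, B=1, C=k**4 + 6*k**3/5 - k**2 - 14*k/5 - 8/5.
Solve (1)·f(k+1) − (1)·f(k) = k**4 + 6*k**3/5 - k**2 - 14*k/5 - 8/5.
From deg A=0, deg B=0, deg C=4: d=5.
Solving with deg f ≤ 5: f(k) = k*(k + 1)*(k**3 - 2*k**2 - k - 2)/5.
Certificate R = B(k−1)f/C = k*(k**3 - 2*k**2 - k - 2)/(5*k**3 + k**2 - 6*k - 8) gives s_k = k*(k**4 - k**3 - 3*k**2 - 3*k - 2).
Δs = 5*k**4 + 6*k**3 - 5*k**2 - 14*k - 8, as required.

Yes. s_k = k \left(k^{4} - k^{3} - 3 k^{2} - 3 k - 2\right).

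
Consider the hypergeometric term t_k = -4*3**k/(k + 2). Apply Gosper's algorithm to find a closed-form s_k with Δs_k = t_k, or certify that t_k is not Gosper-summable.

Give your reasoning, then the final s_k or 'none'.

r(k) = 3*(k + 2)/(k + 3) after simplifying.
Take A(k)=3*k + 6, B(k)=k + 3, C(k)=1.
Solve (3*k + 6)·f(k+1) − (k + 2)·f(k) = 1.
deg f ≤ -1 (via 1,1,0).
Bound -1 < 0, so the key equation has no polynomial solution.

not Gosper-summable; s_k does not exist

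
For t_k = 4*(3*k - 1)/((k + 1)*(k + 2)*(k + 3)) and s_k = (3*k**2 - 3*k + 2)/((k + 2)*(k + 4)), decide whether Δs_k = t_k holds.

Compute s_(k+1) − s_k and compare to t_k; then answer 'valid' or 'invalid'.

Invalid: residual 3*(3*k**3 - 6*k**2 - 51*k + 22)/(k**5 + 15*k**4 + 85*k**3 + 225*k**2 + 274*k + 120) ≠ 0.

s_(k+1) = (-3*k + 3*(k + 1)**2 - 1)/((k + 3)*(k + 5))
s_(k+1) − s_k = (21*k**2 + 65*k - 14)/(k**4 + 14*k**3 + 71*k**2 + 154*k + 120)
(s_(k+1) − s_k) − t_k = 3*(3*k**3 - 6*k**2 - 51*k + 22)/(k**5 + 15*k**4 + 85*k**3 + 225*k**2 + 274*k + 120)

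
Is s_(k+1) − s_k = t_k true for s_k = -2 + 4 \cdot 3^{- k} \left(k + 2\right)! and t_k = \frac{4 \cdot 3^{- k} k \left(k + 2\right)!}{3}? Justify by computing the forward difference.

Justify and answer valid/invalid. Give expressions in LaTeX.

valid; difference matches t_k

s_(k+1) = 4*3**(-k - 1)*factorial(k + 3) - 2
s_(k+1) − s_k = 4*k*factorial(k + 2)/(3*3**k)
(s_(k+1) − s_k) − t_k = 0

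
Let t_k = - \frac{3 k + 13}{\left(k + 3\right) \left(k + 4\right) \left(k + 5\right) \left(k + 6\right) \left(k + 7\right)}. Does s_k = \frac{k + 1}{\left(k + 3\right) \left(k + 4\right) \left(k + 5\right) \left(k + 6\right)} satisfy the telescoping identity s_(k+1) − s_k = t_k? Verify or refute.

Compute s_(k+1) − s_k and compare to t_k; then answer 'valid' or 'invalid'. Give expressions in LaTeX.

s_(k+1) = (k + 2)/((k + 4)*(k + 5)*(k + 6)*(k + 7))
s_(k+1) − s_k = (-3*k - 1)/(k**5 + 25*k**4 + 245*k**3 + 1175*k**2 + 2754*k + 2520)
(s_(k+1) − s_k) − t_k = 12/(k**5 + 25*k**4 + 245*k**3 + 1175*k**2 + 2754*k + 2520)

Invalid: residual \frac{12}{k^{5} + 25 k^{4} + 245 k^{3} + 1175 k^{2} + 2754 k + 2520} ≠ 0.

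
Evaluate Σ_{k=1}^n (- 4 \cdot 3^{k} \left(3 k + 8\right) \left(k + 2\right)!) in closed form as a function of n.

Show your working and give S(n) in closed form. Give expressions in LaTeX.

Step 1: r(k) = 3*(k + 3)*(3*k + 11)/(3*k + 8).
A = 3*k + 9, B = 1, C = k + 8/3.
Solve (3*k + 9)·f(k+1) − (1)·f(k) = k + 8/3.
deg f ≤ 0 (via 1,0,1).
A polynomial solution: f(k) = 1/3.
R(k) = B(k−1)·f(k)/C(k) = 1/(3*k + 8); s_k = R·t_k = -4*3**k*factorial(k + 2).
Δs = -4*3**k*(3*k + 8)*factorial(k + 2), as required.
Evaluate: s_(n+1) = -12*3**n*factorial(n + 3); subtract s_(1) = -72 ⇒ S(n) = -12*3**n*factorial(n + 3) + 72.

S(n) = - 12 \cdot 3^{n} \left(n + 3\right)! + 72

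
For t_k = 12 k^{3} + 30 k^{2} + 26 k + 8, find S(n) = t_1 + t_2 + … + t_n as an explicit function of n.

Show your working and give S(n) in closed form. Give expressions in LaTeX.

The ratio is (6*k**3 + 33*k**2 + 61*k + 38)/(6*k**3 + 15*k**2 + 13*k + 4).
Take A(k)=1, B(k)=1, C(k)=k**3 + 5*k**2/2 + 13*k/6 + 2/3.
Solve (1)·f(k+1) − (1)·f(k) = k**3 + 5*k**2/2 + 13*k/6 + 2/3.
d = 4 from the (0,0,3) case.
Coefficient equations give f(k) = k**2*(k + 1)*(3*k + 1)/12.
Certificate R = B(k−1)f/C = k**2*(3*k + 1)/(2*(6*k**2 + 9*k + 4)) gives s_k = k**2*(3*k**2 + 4*k + 1).
Verify: 12*k**3 + 30*k**2 + 26*k + 8 matches t_k.
Evaluate: s_(n+1) = 3*n**4 + 16*n**3 + 31*n**2 + 26*n + 8; subtract s_(1) = 8 ⇒ S(n) = n*(3*n**3 + 16*n**2 + 31*n + 26).

S(n) = n \left(3 n^{3} + 16 n^{2} + 31 n + 26\right)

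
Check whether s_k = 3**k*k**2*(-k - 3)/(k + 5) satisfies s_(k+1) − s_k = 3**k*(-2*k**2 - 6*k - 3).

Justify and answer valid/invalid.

s_(k+1) = 3**(k + 1)*(-k - 4)*(k + 1)**2/(k + 6)
s_(k+1) − s_k = 3**k*(k**2*(k + 3)*(k + 6) - 3*(k + 1)**2*(k + 4)*(k + 5))/((k + 5)*(k + 6))
(s_(k+1) − s_k) − t_k = 3**k*(4*k**3 + 30*k**2 + 66*k + 30)/(k**2 + 11*k + 30)

Invalid: residual 3**k*(4*k**3 + 30*k**2 + 66*k + 30)/(k**2 + 11*k + 30) ≠ 0.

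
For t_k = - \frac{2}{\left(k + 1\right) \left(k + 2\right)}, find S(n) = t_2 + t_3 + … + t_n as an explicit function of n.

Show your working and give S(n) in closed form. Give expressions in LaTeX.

S(n) = \frac{2 \left(1 - n\right)}{3 \left(n + 2\right)}

Compute t_(k+1)/t_k: get (k + 1)/(k + 3).
Gosper form: A/B · C(k+1)/C(k) with A=k + 1, B=k + 3, C=1.
f must satisfy (k + 1)·f(k+1) − (k + 2)·f(k) = 1.
Bound: deg f ≤ 1.
Coefficient equations give f(k) = k.
Then R = B(k−1)f/C = k*(k + 2), so s_k = R(k)·t_k = -2*k/(k + 1).
s_(k+1) − s_k = -2/(k**2 + 3*k + 2) = t_k.
Evaluate: s_(n+1) = 2*(-n - 1)/(n + 2); subtract s_(2) = -4/3 ⇒ S(n) = 2*(1 - n)/(3*(n + 2)).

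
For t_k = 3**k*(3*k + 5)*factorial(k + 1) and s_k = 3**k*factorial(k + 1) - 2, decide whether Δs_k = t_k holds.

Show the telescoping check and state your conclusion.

Valid: the claim telescopes to t_k.

s_(k+1) = 3**(k + 1)*factorial(k + 2) - 2
s_(k+1) − s_k = 3**k*(3*k + 5)*factorial(k + 1)
(s_(k+1) − s_k) − t_k = 0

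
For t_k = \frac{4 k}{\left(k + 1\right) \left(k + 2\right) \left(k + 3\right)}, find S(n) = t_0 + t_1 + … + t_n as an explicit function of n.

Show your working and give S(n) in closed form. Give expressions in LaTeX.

S(n) = \frac{n \left(n + 1\right)}{n^{2} + 5 n + 6}

Compute t_(k+1)/t_k: get (k + 1)**2/(k*(k + 4)).
Factor: A=k + 1; B=k + 4; C=k.
Set up (k + 1)·f(k+1) − (k + 3)·f(k) − (k) = 0.
Degrees (1,1,1) ⇒ d ≤ 2.
Coefficient equations give f(k) = k*(k - 1)/4.
Certificate R = B(k−1)f/C = (k - 1)*(k + 3)/4 gives s_k = k*(k - 1)/((k + 1)*(k + 2)).
Check: Δs_k = 4*k/(k**3 + 6*k**2 + 11*k + 6). ✓
Telescope: S(n) = s_(n+1) − s_(0) = n*(n + 1)/(n**2 + 5*n + 6) − (0) = n*(n + 1)/(n**2 + 5*n + 6).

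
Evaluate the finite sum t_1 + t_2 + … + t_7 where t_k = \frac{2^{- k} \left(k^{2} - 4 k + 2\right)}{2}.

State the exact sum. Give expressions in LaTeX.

Σ = -49/256

t_(k+1)/t_k = (k**2 - 2*k - 1)/(2*(k**2 - 4*k + 2)).
A = 1/2, B = 1, C = k**2 - 4*k + 2.
Key eq: (1/2)·f(k+1) = (1)·f(k) + (k**2 - 4*k + 2).
d = 2 from the (0,0,2) case.
A polynomial solution: f(k) = -2*(k - 1)**2.
Get s_k = R·t_k = (-k**2 + 2*k - 1)/2**k with R(k) = B(k−1)f(k)/C(k) = -2*(k - 1)**2/(k**2 - 4*k + 2).
Verify: (k**2 - 4*k + 2)/(2*2**k) matches t_k.
Evaluate s at k=8 and k=1: -49/256 and 0; difference -49/256.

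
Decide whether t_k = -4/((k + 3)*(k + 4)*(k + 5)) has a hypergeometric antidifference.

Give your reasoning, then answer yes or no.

Yes. s_k = k*(-k - 7)/(6*(k + 3)*(k + 4)).

Ratio r(k) = (k + 3)/(k + 6).
Factor: A=k + 3; B=k + 6; C=1.
Solve (k + 3)·f(k+1) − (k + 5)·f(k) = 1.
d = 2 from the (1,1,0) case.
Match coefficients ⇒ f(k) = k*(k + 7)/24.
Get s_k = R·t_k = k*(-k - 7)/(6*(k + 3)*(k + 4)) with R(k) = B(k−1)f(k)/C(k) = k*(k + 5)*(k + 7)/24.
s_(k+1) − s_k = -4/(k**3 + 12*k**2 + 47*k + 60) = t_k.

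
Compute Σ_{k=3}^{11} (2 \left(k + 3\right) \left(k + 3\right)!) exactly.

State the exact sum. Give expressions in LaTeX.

Σ = 2615348734560

The ratio is (k + 4)**2/(k + 3).
Normal form (A,B,C) = (k + 4, 1, k + 3).
Solve (k + 4)·f(k+1) − (1)·f(k) = k + 3.
d = 0 from the (1,0,1) case.
Solving with deg f ≤ 0: f(k) = 1.
Certificate R = B(k−1)f/C = 1/(k + 3) gives s_k = 2*factorial(k + 3).
Δs = 2*(k + 3)*factorial(k + 3), as required.
Evaluate s at k=12 and k=3: 2615348736000 and 1440; difference 2615348734560.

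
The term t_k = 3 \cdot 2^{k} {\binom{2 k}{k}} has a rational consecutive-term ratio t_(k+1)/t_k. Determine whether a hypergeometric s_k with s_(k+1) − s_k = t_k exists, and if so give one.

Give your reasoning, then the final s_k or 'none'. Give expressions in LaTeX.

no hypergeometric antidifference exists

Compute t_(k+1)/t_k: get 4*(2*k + 1)/(k + 1).
A = 8*k + 4, B = k + 1, C = 1.
Set up (8*k + 4)·f(k+1) − (k)·f(k) − (1) = 0.
Degrees (1,1,0) ⇒ d ≤ -1.
deg f ≤ -1 is impossible — no certificate.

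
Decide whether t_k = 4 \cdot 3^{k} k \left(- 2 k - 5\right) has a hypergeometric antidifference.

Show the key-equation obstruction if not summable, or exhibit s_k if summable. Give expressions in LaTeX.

Yes. s_k = 3^{k} \left(- 4 k^{2} + 2 k + 3\right).

The ratio is 3*(k + 1)*(2*k + 7)/(k*(2*k + 5)).
A = 3, B = 1, C = k**2 + 5*k/2.
Key eq: (3)·f(k+1) = (1)·f(k) + (k**2 + 5*k/2).
Bound: deg f ≤ 2.
Coefficient equations give f(k) = (4*k**2 - 2*k - 3)/8.
Get s_k = R·t_k = 3**k*(-4*k**2 + 2*k + 3) with R(k) = B(k−1)f(k)/C(k) = (4*k**2 - 2*k - 3)/(4*k*(2*k + 5)).
Check: Δs_k = 4*3**k*k*(-2*k - 5). ✓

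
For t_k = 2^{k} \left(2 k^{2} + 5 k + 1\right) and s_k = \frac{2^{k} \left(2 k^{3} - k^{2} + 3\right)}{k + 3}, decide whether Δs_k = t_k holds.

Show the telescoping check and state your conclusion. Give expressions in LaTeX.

s_(k+1) = 2**(k + 1)*(2*(k + 1)**3 - (k + 1)**2 + 3)/(k + 4)
s_(k+1) − s_k = 2**k*(2*k**4 + 15*k**3 + 42*k**2 + 29*k + 12)/(k**2 + 7*k + 12)
(s_(k+1) − s_k) − t_k = 2**(k + 1)*k*(-2*k**2 - 9*k - 19)/(k**2 + 7*k + 12)

Invalid: residual \frac{2^{k + 1} k \left(- 2 k^{2} - 9 k - 19\right)}{k^{2} + 7 k + 12} ≠ 0.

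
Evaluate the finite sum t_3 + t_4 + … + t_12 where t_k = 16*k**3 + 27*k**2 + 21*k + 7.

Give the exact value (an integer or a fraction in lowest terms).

Σ = 116260

Ratio r(k) = (16*k**3 + 75*k**2 + 123*k + 71)/(16*k**3 + 27*k**2 + 21*k + 7).
Normal form (A,B,C) = (1, 1, k**3 + 27*k**2/16 + 21*k/16 + 7/16).
Set up (1)·f(k+1) − (1)·f(k) − (k**3 + 27*k**2/16 + 21*k/16 + 7/16) = 0.
Bound: deg f ≤ 4.
A polynomial solution: f(k) = k*(4*k**3 + k**2 + k + 1)/16.
So s_k = (B(k−1)f/C)·t_k = (k*(4*k**3 + k**2 + k + 1)/(16*k**3 + 27*k**2 + 21*k + 7))·t_k = k*(4*k**3 + k**2 + k + 1).
Δs = 16*k**3 + 27*k**2 + 21*k + 7, as required.
Telescoping: Σ = s_(13) − s_(3) = 116623 − (363) = 116260.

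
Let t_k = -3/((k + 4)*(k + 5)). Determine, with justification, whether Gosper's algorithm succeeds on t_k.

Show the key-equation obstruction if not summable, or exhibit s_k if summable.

Ratio r(k) = (k + 4)/(k + 6).
Take A(k)=k + 4, B(k)=k + 6, C(k)=1.
Key eq: (k + 4)·f(k+1) = (k + 5)·f(k) + (1).
Degrees (1,1,0) ⇒ d ≤ 1.
Match coefficients ⇒ f(k) = k/4.
Then R = B(k−1)f/C = k*(k + 5)/4, so s_k = R(k)·t_k = -3*k/(4*k + 16).
Check: Δs_k = -3/(k**2 + 9*k + 20). ✓

Yes. s_k = -3*k/(4*k + 16).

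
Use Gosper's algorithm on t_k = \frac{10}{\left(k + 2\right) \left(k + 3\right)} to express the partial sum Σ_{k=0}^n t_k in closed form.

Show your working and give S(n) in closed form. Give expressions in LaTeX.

S(n) = \frac{5 \left(n + 1\right)}{n + 3}

t_(k+1)/t_k = (k + 2)/(k + 4).
Normal form (A,B,C) = (k + 2, k + 4, 1).
Set up (k + 2)·f(k+1) − (k + 3)·f(k) − (1) = 0.
d = 1 from the (1,1,0) case.
A polynomial solution: f(k) = k/2.
So s_k = (B(k−1)f/C)·t_k = (k*(k + 3)/2)·t_k = 5*k/(k + 2).
s_(k+1) − s_k = 10/(k**2 + 5*k + 6) = t_k.
Σ_(k=0)^n t_k = s_(n+1) − s_(0) = (5*(n + 1)/(n + 3)) − (0), i.e. 5*(n + 1)/(n + 3).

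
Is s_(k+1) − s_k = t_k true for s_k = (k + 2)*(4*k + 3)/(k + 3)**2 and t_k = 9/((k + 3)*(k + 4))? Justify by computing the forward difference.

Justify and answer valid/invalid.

Invalid: residual (4*k**2 + 10*k - 15)/(k**4 + 14*k**3 + 73*k**2 + 168*k + 144) ≠ 0.

s_(k+1) = (k + 3)*(4*k + 7)/(k + 4)**2
s_(k+1) − s_k = (13*k**2 + 73*k + 93)/(k**4 + 14*k**3 + 73*k**2 + 168*k + 144)
(s_(k+1) − s_k) − t_k = (4*k**2 + 10*k - 15)/(k**4 + 14*k**3 + 73*k**2 + 168*k + 144)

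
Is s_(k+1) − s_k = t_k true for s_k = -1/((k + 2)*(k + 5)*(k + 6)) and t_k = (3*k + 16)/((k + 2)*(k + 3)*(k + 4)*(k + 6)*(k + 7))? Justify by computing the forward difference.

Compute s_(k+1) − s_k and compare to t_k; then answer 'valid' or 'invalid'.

s_(k+1) = -1/((k + 3)*(k + 6)*(k + 7))
s_(k+1) − s_k = (3*k + 11)/(k**5 + 23*k**4 + 203*k**3 + 853*k**2 + 1692*k + 1260)
(s_(k+1) − s_k) − t_k = 4*(-2*k - 9)/(k**6 + 27*k**5 + 295*k**4 + 1665*k**3 + 5104*k**2 + 8028*k + 5040)

Invalid: residual 4*(-2*k - 9)/(k**6 + 27*k**5 + 295*k**4 + 1665*k**3 + 5104*k**2 + 8028*k + 5040) ≠ 0.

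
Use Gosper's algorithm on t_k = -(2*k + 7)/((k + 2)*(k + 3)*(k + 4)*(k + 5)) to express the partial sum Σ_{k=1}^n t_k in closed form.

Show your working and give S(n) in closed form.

Ratio r(k) = (k + 2)*(2*k + 9)/((k + 6)*(2*k + 7)).
Factor: A=k + 2; B=k + 6; C=k + 7/2.
Solve (k + 2)·f(k+1) − (k + 5)·f(k) = k + 7/2.
d = 3 from the (1,1,1) case.
A polynomial solution: f(k) = k*(k + 3)*(k + 6)/16.
Certificate R = B(k−1)f/C = k*(k + 3)*(k + 5)*(k + 6)/(8*(2*k + 7)) gives s_k = k*(-k - 6)/(8*(k**2 + 6*k + 8)).
s_(k+1) − s_k = (-2*k - 7)/(k**4 + 14*k**3 + 71*k**2 + 154*k + 120) = t_k.
Σ_(k=1)^n t_k = s_(n+1) − s_(1) = ((-n**2 - 8*n - 7)/(8*(n**2 + 8*n + 15))) − (-7/120), i.e. n*(-n - 8)/(15*(n**2 + 8*n + 15)).

S(n) = n*(-n - 8)/(15*(n**2 + 8*n + 15))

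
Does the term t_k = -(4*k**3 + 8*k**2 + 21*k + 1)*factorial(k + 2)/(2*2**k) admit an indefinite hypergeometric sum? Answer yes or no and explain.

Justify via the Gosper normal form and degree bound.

Yes. s_k = -(2*k - 1)**2*factorial(k + 2)/2**k.

t_(k+1)/t_k = (4*k**4 + 32*k**3 + 109*k**2 + 181*k + 102)/(2*(4*k**3 + 8*k**2 + 21*k + 1)).
A = k/2 + 3/2, B = 1, C = k**3 + 2*k**2 + 21*k/4 + 1/4.
Key eq: (k/2 + 3/2)·f(k+1) = (1)·f(k) + (k**3 + 2*k**2 + 21*k/4 + 1/4).
Bound: deg f ≤ 2.
Solving with deg f ≤ 2: f(k) = (2*k - 1)**2/2.
Certificate R = B(k−1)f/C = 2*(2*k - 1)**2/(4*k**3 + 8*k**2 + 21*k + 1) gives s_k = -(2*k - 1)**2*factorial(k + 2)/2**k.
Check: Δs_k = -(4*k**3 + 8*k**2 + 21*k + 1)*factorial(k + 2)/(2*2**k). ✓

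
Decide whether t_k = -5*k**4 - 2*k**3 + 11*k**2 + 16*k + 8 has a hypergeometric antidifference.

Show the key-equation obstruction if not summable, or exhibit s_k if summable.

Yes. s_k = k*(-k**4 + 2*k**3 + 3*k**2 + 2*k + 2).

Step 1: r(k) = (5*k**4 + 22*k**3 + 25*k**2 - 12*k - 28)/(5*k**4 + 2*k**3 - 11*k**2 - 16*k - 8).
A = 1, B = 1, C = k**4 + 2*k**3/5 - 11*k**2/5 - 16*k/5 - 8/5.
Solve (1)·f(k+1) − (1)·f(k) = k**4 + 2*k**3/5 - 11*k**2/5 - 16*k/5 - 8/5.
Degrees (0,0,4) ⇒ d ≤ 5.
Match coefficients ⇒ f(k) = k*(k + 1)*(k**3 - 3*k**2 - 2)/5.
R(k) = B(k−1)·f(k)/C(k) = k*(k**3 - 3*k**2 - 2)/(5*k**3 - 3*k**2 - 8*k - 8); s_k = R·t_k = k*(-k**4 + 2*k**3 + 3*k**2 + 2*k + 2).
Δs = -5*k**4 - 2*k**3 + 11*k**2 + 16*k + 8, as required.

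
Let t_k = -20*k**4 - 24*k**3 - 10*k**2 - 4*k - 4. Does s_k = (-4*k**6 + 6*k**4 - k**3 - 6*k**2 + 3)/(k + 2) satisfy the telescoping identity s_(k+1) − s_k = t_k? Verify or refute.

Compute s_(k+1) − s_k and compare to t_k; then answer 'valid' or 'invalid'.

s_(k+1) = (-4*(k + 1)**6 + 6*(k + 1)**4 - (k + 1)**3 - 6*(k + 1)**2 + 3)/(k + 3)
s_(k+1) − s_k = (-20*k**6 - 108*k**5 - 182*k**4 - 138*k**3 - 63*k**2 - 35*k - 13)/(k**2 + 5*k + 6)
(s_(k+1) − s_k) − t_k = (16*k**5 + 68*k**4 + 60*k**3 + 21*k**2 + 9*k + 11)/(k**2 + 5*k + 6)

Invalid: residual (16*k**5 + 68*k**4 + 60*k**3 + 21*k**2 + 9*k + 11)/(k**2 + 5*k + 6) ≠ 0.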